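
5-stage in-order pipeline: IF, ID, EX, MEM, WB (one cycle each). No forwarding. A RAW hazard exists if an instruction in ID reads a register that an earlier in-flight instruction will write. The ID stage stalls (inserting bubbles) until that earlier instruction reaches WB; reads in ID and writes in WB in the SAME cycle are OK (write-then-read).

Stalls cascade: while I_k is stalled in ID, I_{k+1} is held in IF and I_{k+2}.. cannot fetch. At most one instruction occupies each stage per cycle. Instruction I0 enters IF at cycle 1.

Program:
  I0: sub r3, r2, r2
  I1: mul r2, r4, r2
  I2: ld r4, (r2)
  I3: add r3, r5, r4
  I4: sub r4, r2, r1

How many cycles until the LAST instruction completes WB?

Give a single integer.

Answer: 13

Derivation:
I0 sub r3 <- r2,r2: IF@1 ID@2 stall=0 (-) EX@3 MEM@4 WB@5
I1 mul r2 <- r4,r2: IF@2 ID@3 stall=0 (-) EX@4 MEM@5 WB@6
I2 ld r4 <- r2: IF@3 ID@4 stall=2 (RAW on I1.r2 (WB@6)) EX@7 MEM@8 WB@9
I3 add r3 <- r5,r4: IF@4 ID@7 stall=2 (RAW on I2.r4 (WB@9)) EX@10 MEM@11 WB@12
I4 sub r4 <- r2,r1: IF@7 ID@10 stall=0 (-) EX@11 MEM@12 WB@13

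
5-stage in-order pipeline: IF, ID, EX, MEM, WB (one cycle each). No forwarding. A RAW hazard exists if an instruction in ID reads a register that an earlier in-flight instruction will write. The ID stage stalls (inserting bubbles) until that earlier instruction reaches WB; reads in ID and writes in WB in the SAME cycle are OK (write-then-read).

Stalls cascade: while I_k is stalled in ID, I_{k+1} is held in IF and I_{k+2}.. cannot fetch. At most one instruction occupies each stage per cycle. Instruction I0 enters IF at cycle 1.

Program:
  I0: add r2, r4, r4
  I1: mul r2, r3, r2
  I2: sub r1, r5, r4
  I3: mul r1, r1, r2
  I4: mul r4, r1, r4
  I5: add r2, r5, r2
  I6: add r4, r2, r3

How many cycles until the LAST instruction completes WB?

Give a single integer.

Answer: 19

Derivation:
I0 add r2 <- r4,r4: IF@1 ID@2 stall=0 (-) EX@3 MEM@4 WB@5
I1 mul r2 <- r3,r2: IF@2 ID@3 stall=2 (RAW on I0.r2 (WB@5)) EX@6 MEM@7 WB@8
I2 sub r1 <- r5,r4: IF@3 ID@6 stall=0 (-) EX@7 MEM@8 WB@9
I3 mul r1 <- r1,r2: IF@6 ID@7 stall=2 (RAW on I2.r1 (WB@9)) EX@10 MEM@11 WB@12
I4 mul r4 <- r1,r4: IF@7 ID@10 stall=2 (RAW on I3.r1 (WB@12)) EX@13 MEM@14 WB@15
I5 add r2 <- r5,r2: IF@10 ID@13 stall=0 (-) EX@14 MEM@15 WB@16
I6 add r4 <- r2,r3: IF@13 ID@14 stall=2 (RAW on I5.r2 (WB@16)) EX@17 MEM@18 WB@19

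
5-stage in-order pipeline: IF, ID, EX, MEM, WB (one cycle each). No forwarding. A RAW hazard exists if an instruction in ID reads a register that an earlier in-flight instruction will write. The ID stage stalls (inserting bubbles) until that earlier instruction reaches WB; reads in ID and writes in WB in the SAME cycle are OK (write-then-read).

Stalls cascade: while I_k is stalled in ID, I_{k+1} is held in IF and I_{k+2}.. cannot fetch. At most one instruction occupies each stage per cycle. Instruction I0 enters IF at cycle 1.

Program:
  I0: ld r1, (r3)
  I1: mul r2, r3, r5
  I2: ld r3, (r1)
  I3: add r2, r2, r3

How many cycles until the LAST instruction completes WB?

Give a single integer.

Answer: 11

Derivation:
I0 ld r1 <- r3: IF@1 ID@2 stall=0 (-) EX@3 MEM@4 WB@5
I1 mul r2 <- r3,r5: IF@2 ID@3 stall=0 (-) EX@4 MEM@5 WB@6
I2 ld r3 <- r1: IF@3 ID@4 stall=1 (RAW on I0.r1 (WB@5)) EX@6 MEM@7 WB@8
I3 add r2 <- r2,r3: IF@4 ID@6 stall=2 (RAW on I2.r3 (WB@8)) EX@9 MEM@10 WB@11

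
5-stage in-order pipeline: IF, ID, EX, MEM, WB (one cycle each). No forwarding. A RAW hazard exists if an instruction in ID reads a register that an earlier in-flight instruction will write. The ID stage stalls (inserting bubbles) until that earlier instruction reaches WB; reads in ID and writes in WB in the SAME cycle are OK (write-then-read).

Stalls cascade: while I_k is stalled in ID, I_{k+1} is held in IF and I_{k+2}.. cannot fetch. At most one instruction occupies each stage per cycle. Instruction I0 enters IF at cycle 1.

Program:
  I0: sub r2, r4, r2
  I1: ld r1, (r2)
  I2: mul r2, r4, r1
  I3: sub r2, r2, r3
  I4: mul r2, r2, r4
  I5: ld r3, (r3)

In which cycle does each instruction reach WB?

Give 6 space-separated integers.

Answer: 5 8 11 14 17 18

Derivation:
I0 sub r2 <- r4,r2: IF@1 ID@2 stall=0 (-) EX@3 MEM@4 WB@5
I1 ld r1 <- r2: IF@2 ID@3 stall=2 (RAW on I0.r2 (WB@5)) EX@6 MEM@7 WB@8
I2 mul r2 <- r4,r1: IF@3 ID@6 stall=2 (RAW on I1.r1 (WB@8)) EX@9 MEM@10 WB@11
I3 sub r2 <- r2,r3: IF@6 ID@9 stall=2 (RAW on I2.r2 (WB@11)) EX@12 MEM@13 WB@14
I4 mul r2 <- r2,r4: IF@9 ID@12 stall=2 (RAW on I3.r2 (WB@14)) EX@15 MEM@16 WB@17
I5 ld r3 <- r3: IF@12 ID@15 stall=0 (-) EX@16 MEM@17 WB@18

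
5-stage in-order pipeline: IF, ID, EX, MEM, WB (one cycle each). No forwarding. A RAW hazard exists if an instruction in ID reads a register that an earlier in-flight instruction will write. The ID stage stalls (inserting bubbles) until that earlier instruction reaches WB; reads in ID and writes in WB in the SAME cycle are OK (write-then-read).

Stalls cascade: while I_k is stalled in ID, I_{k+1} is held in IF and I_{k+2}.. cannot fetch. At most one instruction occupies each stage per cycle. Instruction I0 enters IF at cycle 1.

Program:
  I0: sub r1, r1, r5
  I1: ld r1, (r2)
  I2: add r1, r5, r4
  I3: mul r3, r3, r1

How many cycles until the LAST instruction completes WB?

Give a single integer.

I0 sub r1 <- r1,r5: IF@1 ID@2 stall=0 (-) EX@3 MEM@4 WB@5
I1 ld r1 <- r2: IF@2 ID@3 stall=0 (-) EX@4 MEM@5 WB@6
I2 add r1 <- r5,r4: IF@3 ID@4 stall=0 (-) EX@5 MEM@6 WB@7
I3 mul r3 <- r3,r1: IF@4 ID@5 stall=2 (RAW on I2.r1 (WB@7)) EX@8 MEM@9 WB@10

Answer: 10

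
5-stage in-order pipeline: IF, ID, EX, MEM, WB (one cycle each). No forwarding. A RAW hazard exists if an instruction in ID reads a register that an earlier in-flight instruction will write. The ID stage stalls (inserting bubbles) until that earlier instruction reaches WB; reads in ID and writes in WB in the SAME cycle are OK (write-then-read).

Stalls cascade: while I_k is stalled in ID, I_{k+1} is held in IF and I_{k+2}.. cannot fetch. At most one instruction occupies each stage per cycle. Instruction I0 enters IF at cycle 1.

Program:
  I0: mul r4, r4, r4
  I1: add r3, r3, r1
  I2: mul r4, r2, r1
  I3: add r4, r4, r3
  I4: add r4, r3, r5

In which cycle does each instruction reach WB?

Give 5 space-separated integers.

Answer: 5 6 7 10 11

Derivation:
I0 mul r4 <- r4,r4: IF@1 ID@2 stall=0 (-) EX@3 MEM@4 WB@5
I1 add r3 <- r3,r1: IF@2 ID@3 stall=0 (-) EX@4 MEM@5 WB@6
I2 mul r4 <- r2,r1: IF@3 ID@4 stall=0 (-) EX@5 MEM@6 WB@7
I3 add r4 <- r4,r3: IF@4 ID@5 stall=2 (RAW on I2.r4 (WB@7)) EX@8 MEM@9 WB@10
I4 add r4 <- r3,r5: IF@5 ID@8 stall=0 (-) EX@9 MEM@10 WB@11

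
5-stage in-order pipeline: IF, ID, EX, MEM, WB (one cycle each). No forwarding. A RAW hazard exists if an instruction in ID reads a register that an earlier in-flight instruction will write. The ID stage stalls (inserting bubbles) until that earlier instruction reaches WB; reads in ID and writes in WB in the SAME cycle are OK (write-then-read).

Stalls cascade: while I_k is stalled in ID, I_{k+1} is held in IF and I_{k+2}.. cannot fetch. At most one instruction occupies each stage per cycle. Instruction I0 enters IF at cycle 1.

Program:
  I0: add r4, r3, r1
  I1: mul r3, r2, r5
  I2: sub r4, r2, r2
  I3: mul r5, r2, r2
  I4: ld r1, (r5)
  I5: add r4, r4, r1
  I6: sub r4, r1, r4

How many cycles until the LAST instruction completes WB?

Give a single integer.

I0 add r4 <- r3,r1: IF@1 ID@2 stall=0 (-) EX@3 MEM@4 WB@5
I1 mul r3 <- r2,r5: IF@2 ID@3 stall=0 (-) EX@4 MEM@5 WB@6
I2 sub r4 <- r2,r2: IF@3 ID@4 stall=0 (-) EX@5 MEM@6 WB@7
I3 mul r5 <- r2,r2: IF@4 ID@5 stall=0 (-) EX@6 MEM@7 WB@8
I4 ld r1 <- r5: IF@5 ID@6 stall=2 (RAW on I3.r5 (WB@8)) EX@9 MEM@10 WB@11
I5 add r4 <- r4,r1: IF@6 ID@9 stall=2 (RAW on I4.r1 (WB@11)) EX@12 MEM@13 WB@14
I6 sub r4 <- r1,r4: IF@9 ID@12 stall=2 (RAW on I5.r4 (WB@14)) EX@15 MEM@16 WB@17

Answer: 17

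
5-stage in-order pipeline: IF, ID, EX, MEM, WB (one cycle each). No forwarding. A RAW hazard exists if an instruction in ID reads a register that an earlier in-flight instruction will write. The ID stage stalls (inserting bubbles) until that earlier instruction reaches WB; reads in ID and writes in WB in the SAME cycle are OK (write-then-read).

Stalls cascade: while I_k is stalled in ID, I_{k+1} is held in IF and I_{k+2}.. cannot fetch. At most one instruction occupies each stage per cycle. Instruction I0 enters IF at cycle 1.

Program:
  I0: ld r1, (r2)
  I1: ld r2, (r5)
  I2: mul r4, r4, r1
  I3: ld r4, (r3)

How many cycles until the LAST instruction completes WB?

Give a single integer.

Answer: 9

Derivation:
I0 ld r1 <- r2: IF@1 ID@2 stall=0 (-) EX@3 MEM@4 WB@5
I1 ld r2 <- r5: IF@2 ID@3 stall=0 (-) EX@4 MEM@5 WB@6
I2 mul r4 <- r4,r1: IF@3 ID@4 stall=1 (RAW on I0.r1 (WB@5)) EX@6 MEM@7 WB@8
I3 ld r4 <- r3: IF@4 ID@6 stall=0 (-) EX@7 MEM@8 WB@9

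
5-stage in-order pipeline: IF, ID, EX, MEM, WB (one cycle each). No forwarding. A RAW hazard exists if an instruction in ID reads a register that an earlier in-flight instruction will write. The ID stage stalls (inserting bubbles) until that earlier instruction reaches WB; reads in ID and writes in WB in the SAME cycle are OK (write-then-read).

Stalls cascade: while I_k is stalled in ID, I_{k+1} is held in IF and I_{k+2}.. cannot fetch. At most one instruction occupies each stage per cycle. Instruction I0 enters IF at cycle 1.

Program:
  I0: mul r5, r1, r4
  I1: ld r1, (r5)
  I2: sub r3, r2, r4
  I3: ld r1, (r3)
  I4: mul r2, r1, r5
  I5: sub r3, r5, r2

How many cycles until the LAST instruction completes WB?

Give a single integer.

Answer: 18

Derivation:
I0 mul r5 <- r1,r4: IF@1 ID@2 stall=0 (-) EX@3 MEM@4 WB@5
I1 ld r1 <- r5: IF@2 ID@3 stall=2 (RAW on I0.r5 (WB@5)) EX@6 MEM@7 WB@8
I2 sub r3 <- r2,r4: IF@3 ID@6 stall=0 (-) EX@7 MEM@8 WB@9
I3 ld r1 <- r3: IF@6 ID@7 stall=2 (RAW on I2.r3 (WB@9)) EX@10 MEM@11 WB@12
I4 mul r2 <- r1,r5: IF@7 ID@10 stall=2 (RAW on I3.r1 (WB@12)) EX@13 MEM@14 WB@15
I5 sub r3 <- r5,r2: IF@10 ID@13 stall=2 (RAW on I4.r2 (WB@15)) EX@16 MEM@17 WB@18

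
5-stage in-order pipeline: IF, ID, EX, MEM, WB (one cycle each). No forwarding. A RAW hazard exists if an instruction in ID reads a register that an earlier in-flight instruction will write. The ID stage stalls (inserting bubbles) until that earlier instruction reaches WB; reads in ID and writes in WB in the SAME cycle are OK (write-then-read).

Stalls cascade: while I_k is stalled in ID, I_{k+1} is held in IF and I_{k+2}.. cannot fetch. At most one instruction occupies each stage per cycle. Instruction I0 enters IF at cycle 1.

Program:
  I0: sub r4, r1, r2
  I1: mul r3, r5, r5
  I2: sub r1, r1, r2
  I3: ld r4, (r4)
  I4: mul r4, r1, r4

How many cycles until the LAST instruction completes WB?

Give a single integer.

Answer: 11

Derivation:
I0 sub r4 <- r1,r2: IF@1 ID@2 stall=0 (-) EX@3 MEM@4 WB@5
I1 mul r3 <- r5,r5: IF@2 ID@3 stall=0 (-) EX@4 MEM@5 WB@6
I2 sub r1 <- r1,r2: IF@3 ID@4 stall=0 (-) EX@5 MEM@6 WB@7
I3 ld r4 <- r4: IF@4 ID@5 stall=0 (-) EX@6 MEM@7 WB@8
I4 mul r4 <- r1,r4: IF@5 ID@6 stall=2 (RAW on I3.r4 (WB@8)) EX@9 MEM@10 WB@11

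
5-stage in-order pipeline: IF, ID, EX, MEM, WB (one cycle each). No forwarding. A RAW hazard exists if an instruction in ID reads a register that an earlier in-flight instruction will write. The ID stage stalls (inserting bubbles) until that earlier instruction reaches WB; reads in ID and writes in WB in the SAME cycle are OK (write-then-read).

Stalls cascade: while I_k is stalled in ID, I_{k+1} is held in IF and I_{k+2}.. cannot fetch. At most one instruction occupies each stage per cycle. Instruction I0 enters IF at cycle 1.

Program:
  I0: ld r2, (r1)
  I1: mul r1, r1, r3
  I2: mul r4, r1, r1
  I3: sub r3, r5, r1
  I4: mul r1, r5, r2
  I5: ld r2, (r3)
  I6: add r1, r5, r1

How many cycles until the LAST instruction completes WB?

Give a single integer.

Answer: 14

Derivation:
I0 ld r2 <- r1: IF@1 ID@2 stall=0 (-) EX@3 MEM@4 WB@5
I1 mul r1 <- r1,r3: IF@2 ID@3 stall=0 (-) EX@4 MEM@5 WB@6
I2 mul r4 <- r1,r1: IF@3 ID@4 stall=2 (RAW on I1.r1 (WB@6)) EX@7 MEM@8 WB@9
I3 sub r3 <- r5,r1: IF@4 ID@7 stall=0 (-) EX@8 MEM@9 WB@10
I4 mul r1 <- r5,r2: IF@7 ID@8 stall=0 (-) EX@9 MEM@10 WB@11
I5 ld r2 <- r3: IF@8 ID@9 stall=1 (RAW on I3.r3 (WB@10)) EX@11 MEM@12 WB@13
I6 add r1 <- r5,r1: IF@9 ID@11 stall=0 (-) EX@12 MEM@13 WB@14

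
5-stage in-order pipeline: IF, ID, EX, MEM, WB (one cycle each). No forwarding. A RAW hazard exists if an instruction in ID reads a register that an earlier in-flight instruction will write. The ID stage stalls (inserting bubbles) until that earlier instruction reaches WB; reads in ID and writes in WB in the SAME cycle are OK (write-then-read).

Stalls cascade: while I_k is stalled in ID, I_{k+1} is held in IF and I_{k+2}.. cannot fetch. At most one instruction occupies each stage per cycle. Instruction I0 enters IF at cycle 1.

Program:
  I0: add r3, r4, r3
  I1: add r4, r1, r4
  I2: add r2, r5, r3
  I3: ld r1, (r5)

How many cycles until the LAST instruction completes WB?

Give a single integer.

I0 add r3 <- r4,r3: IF@1 ID@2 stall=0 (-) EX@3 MEM@4 WB@5
I1 add r4 <- r1,r4: IF@2 ID@3 stall=0 (-) EX@4 MEM@5 WB@6
I2 add r2 <- r5,r3: IF@3 ID@4 stall=1 (RAW on I0.r3 (WB@5)) EX@6 MEM@7 WB@8
I3 ld r1 <- r5: IF@4 ID@6 stall=0 (-) EX@7 MEM@8 WB@9

Answer: 9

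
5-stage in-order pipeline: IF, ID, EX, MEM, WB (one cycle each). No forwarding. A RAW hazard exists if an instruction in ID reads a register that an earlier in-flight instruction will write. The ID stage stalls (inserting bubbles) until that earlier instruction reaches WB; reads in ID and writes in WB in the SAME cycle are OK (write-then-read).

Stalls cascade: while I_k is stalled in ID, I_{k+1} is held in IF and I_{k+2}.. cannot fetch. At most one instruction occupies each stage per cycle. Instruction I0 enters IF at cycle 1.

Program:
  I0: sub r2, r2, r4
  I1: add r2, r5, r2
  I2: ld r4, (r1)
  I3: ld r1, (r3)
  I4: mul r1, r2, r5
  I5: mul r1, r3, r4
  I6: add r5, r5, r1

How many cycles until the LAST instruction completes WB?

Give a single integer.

I0 sub r2 <- r2,r4: IF@1 ID@2 stall=0 (-) EX@3 MEM@4 WB@5
I1 add r2 <- r5,r2: IF@2 ID@3 stall=2 (RAW on I0.r2 (WB@5)) EX@6 MEM@7 WB@8
I2 ld r4 <- r1: IF@3 ID@6 stall=0 (-) EX@7 MEM@8 WB@9
I3 ld r1 <- r3: IF@6 ID@7 stall=0 (-) EX@8 MEM@9 WB@10
I4 mul r1 <- r2,r5: IF@7 ID@8 stall=0 (-) EX@9 MEM@10 WB@11
I5 mul r1 <- r3,r4: IF@8 ID@9 stall=0 (-) EX@10 MEM@11 WB@12
I6 add r5 <- r5,r1: IF@9 ID@10 stall=2 (RAW on I5.r1 (WB@12)) EX@13 MEM@14 WB@15

Answer: 15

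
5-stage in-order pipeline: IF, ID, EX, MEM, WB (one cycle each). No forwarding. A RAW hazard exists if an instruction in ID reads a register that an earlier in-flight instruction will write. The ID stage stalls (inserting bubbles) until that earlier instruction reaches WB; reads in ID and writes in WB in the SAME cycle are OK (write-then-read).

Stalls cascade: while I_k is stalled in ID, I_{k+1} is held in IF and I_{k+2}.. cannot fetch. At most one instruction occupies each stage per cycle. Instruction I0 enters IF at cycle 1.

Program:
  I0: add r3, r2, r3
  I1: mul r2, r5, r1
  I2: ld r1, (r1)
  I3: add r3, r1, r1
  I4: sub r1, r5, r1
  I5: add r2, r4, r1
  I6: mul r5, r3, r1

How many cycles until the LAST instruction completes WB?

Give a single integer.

Answer: 15

Derivation:
I0 add r3 <- r2,r3: IF@1 ID@2 stall=0 (-) EX@3 MEM@4 WB@5
I1 mul r2 <- r5,r1: IF@2 ID@3 stall=0 (-) EX@4 MEM@5 WB@6
I2 ld r1 <- r1: IF@3 ID@4 stall=0 (-) EX@5 MEM@6 WB@7
I3 add r3 <- r1,r1: IF@4 ID@5 stall=2 (RAW on I2.r1 (WB@7)) EX@8 MEM@9 WB@10
I4 sub r1 <- r5,r1: IF@5 ID@8 stall=0 (-) EX@9 MEM@10 WB@11
I5 add r2 <- r4,r1: IF@8 ID@9 stall=2 (RAW on I4.r1 (WB@11)) EX@12 MEM@13 WB@14
I6 mul r5 <- r3,r1: IF@9 ID@12 stall=0 (-) EX@13 MEM@14 WB@15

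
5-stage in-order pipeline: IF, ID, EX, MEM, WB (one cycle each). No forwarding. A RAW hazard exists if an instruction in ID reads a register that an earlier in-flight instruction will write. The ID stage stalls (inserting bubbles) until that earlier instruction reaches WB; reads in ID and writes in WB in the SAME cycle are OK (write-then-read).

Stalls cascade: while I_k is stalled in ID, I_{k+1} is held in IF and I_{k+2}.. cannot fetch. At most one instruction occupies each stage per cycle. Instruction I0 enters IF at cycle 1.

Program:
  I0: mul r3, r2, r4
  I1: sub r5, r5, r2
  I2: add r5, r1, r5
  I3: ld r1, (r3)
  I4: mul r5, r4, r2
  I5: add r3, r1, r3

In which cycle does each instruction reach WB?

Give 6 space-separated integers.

I0 mul r3 <- r2,r4: IF@1 ID@2 stall=0 (-) EX@3 MEM@4 WB@5
I1 sub r5 <- r5,r2: IF@2 ID@3 stall=0 (-) EX@4 MEM@5 WB@6
I2 add r5 <- r1,r5: IF@3 ID@4 stall=2 (RAW on I1.r5 (WB@6)) EX@7 MEM@8 WB@9
I3 ld r1 <- r3: IF@4 ID@7 stall=0 (-) EX@8 MEM@9 WB@10
I4 mul r5 <- r4,r2: IF@7 ID@8 stall=0 (-) EX@9 MEM@10 WB@11
I5 add r3 <- r1,r3: IF@8 ID@9 stall=1 (RAW on I3.r1 (WB@10)) EX@11 MEM@12 WB@13

Answer: 5 6 9 10 11 13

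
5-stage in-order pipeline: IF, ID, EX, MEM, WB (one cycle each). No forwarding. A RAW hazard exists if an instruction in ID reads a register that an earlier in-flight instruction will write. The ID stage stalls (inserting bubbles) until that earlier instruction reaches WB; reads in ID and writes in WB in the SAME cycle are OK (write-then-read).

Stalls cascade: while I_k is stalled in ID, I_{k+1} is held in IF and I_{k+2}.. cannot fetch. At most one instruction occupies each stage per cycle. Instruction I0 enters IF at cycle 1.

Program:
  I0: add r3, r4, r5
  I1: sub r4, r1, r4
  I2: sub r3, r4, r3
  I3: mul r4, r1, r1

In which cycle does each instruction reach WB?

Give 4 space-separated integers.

Answer: 5 6 9 10

Derivation:
I0 add r3 <- r4,r5: IF@1 ID@2 stall=0 (-) EX@3 MEM@4 WB@5
I1 sub r4 <- r1,r4: IF@2 ID@3 stall=0 (-) EX@4 MEM@5 WB@6
I2 sub r3 <- r4,r3: IF@3 ID@4 stall=2 (RAW on I1.r4 (WB@6)) EX@7 MEM@8 WB@9
I3 mul r4 <- r1,r1: IF@4 ID@7 stall=0 (-) EX@8 MEM@9 WB@10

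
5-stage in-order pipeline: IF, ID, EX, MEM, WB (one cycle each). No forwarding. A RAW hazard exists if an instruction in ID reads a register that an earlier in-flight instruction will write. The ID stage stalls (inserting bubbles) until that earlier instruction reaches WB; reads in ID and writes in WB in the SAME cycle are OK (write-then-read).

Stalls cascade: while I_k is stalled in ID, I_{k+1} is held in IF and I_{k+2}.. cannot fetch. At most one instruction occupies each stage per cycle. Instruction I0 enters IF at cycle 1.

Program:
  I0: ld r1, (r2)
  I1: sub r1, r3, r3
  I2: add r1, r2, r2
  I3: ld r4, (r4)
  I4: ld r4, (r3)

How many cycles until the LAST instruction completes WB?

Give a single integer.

Answer: 9

Derivation:
I0 ld r1 <- r2: IF@1 ID@2 stall=0 (-) EX@3 MEM@4 WB@5
I1 sub r1 <- r3,r3: IF@2 ID@3 stall=0 (-) EX@4 MEM@5 WB@6
I2 add r1 <- r2,r2: IF@3 ID@4 stall=0 (-) EX@5 MEM@6 WB@7
I3 ld r4 <- r4: IF@4 ID@5 stall=0 (-) EX@6 MEM@7 WB@8
I4 ld r4 <- r3: IF@5 ID@6 stall=0 (-) EX@7 MEM@8 WB@9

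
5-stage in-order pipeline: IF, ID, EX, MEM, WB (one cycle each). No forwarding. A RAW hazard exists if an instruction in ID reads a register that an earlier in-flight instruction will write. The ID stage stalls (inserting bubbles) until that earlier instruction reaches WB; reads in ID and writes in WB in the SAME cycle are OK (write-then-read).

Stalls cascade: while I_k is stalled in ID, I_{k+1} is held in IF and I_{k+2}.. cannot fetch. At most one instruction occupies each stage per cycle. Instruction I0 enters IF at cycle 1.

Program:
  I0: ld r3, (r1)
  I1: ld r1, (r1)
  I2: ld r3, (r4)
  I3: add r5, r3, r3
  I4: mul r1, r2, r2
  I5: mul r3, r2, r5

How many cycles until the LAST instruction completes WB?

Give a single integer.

Answer: 13

Derivation:
I0 ld r3 <- r1: IF@1 ID@2 stall=0 (-) EX@3 MEM@4 WB@5
I1 ld r1 <- r1: IF@2 ID@3 stall=0 (-) EX@4 MEM@5 WB@6
I2 ld r3 <- r4: IF@3 ID@4 stall=0 (-) EX@5 MEM@6 WB@7
I3 add r5 <- r3,r3: IF@4 ID@5 stall=2 (RAW on I2.r3 (WB@7)) EX@8 MEM@9 WB@10
I4 mul r1 <- r2,r2: IF@5 ID@8 stall=0 (-) EX@9 MEM@10 WB@11
I5 mul r3 <- r2,r5: IF@8 ID@9 stall=1 (RAW on I3.r5 (WB@10)) EX@11 MEM@12 WB@13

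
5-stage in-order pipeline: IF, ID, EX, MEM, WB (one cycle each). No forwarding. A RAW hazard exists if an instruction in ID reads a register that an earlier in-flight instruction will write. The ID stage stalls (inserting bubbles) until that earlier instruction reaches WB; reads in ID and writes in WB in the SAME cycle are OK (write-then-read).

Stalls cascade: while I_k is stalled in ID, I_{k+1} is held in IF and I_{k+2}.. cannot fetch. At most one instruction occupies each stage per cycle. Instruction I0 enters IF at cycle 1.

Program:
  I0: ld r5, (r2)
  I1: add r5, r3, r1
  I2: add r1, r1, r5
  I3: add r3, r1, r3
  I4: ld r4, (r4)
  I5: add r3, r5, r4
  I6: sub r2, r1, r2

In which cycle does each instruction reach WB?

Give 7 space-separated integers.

Answer: 5 6 9 12 13 16 17

Derivation:
I0 ld r5 <- r2: IF@1 ID@2 stall=0 (-) EX@3 MEM@4 WB@5
I1 add r5 <- r3,r1: IF@2 ID@3 stall=0 (-) EX@4 MEM@5 WB@6
I2 add r1 <- r1,r5: IF@3 ID@4 stall=2 (RAW on I1.r5 (WB@6)) EX@7 MEM@8 WB@9
I3 add r3 <- r1,r3: IF@4 ID@7 stall=2 (RAW on I2.r1 (WB@9)) EX@10 MEM@11 WB@12
I4 ld r4 <- r4: IF@7 ID@10 stall=0 (-) EX@11 MEM@12 WB@13
I5 add r3 <- r5,r4: IF@10 ID@11 stall=2 (RAW on I4.r4 (WB@13)) EX@14 MEM@15 WB@16
I6 sub r2 <- r1,r2: IF@11 ID@14 stall=0 (-) EX@15 MEM@16 WB@17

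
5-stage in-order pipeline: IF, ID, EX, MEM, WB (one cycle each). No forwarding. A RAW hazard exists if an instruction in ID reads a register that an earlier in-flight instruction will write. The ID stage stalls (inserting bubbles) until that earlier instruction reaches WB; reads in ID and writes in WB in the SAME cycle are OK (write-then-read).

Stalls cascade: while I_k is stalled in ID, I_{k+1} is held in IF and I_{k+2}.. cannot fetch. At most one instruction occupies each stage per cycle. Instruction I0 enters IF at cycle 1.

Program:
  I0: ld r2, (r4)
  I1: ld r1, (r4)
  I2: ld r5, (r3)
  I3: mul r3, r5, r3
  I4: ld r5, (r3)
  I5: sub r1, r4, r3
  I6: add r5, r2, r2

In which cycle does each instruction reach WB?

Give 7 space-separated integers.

I0 ld r2 <- r4: IF@1 ID@2 stall=0 (-) EX@3 MEM@4 WB@5
I1 ld r1 <- r4: IF@2 ID@3 stall=0 (-) EX@4 MEM@5 WB@6
I2 ld r5 <- r3: IF@3 ID@4 stall=0 (-) EX@5 MEM@6 WB@7
I3 mul r3 <- r5,r3: IF@4 ID@5 stall=2 (RAW on I2.r5 (WB@7)) EX@8 MEM@9 WB@10
I4 ld r5 <- r3: IF@5 ID@8 stall=2 (RAW on I3.r3 (WB@10)) EX@11 MEM@12 WB@13
I5 sub r1 <- r4,r3: IF@8 ID@11 stall=0 (-) EX@12 MEM@13 WB@14
I6 add r5 <- r2,r2: IF@11 ID@12 stall=0 (-) EX@13 MEM@14 WB@15

Answer: 5 6 7 10 13 14 15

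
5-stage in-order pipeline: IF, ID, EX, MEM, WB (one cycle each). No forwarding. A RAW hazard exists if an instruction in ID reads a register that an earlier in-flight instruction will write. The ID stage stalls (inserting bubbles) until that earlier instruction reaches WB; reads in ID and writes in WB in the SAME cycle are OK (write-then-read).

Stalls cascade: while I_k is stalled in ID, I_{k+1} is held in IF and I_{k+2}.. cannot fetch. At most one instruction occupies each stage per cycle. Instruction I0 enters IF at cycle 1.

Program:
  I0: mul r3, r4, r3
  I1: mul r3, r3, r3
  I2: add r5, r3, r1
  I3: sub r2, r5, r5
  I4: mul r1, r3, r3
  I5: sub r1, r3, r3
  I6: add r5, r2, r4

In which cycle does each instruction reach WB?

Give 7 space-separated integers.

I0 mul r3 <- r4,r3: IF@1 ID@2 stall=0 (-) EX@3 MEM@4 WB@5
I1 mul r3 <- r3,r3: IF@2 ID@3 stall=2 (RAW on I0.r3 (WB@5)) EX@6 MEM@7 WB@8
I2 add r5 <- r3,r1: IF@3 ID@6 stall=2 (RAW on I1.r3 (WB@8)) EX@9 MEM@10 WB@11
I3 sub r2 <- r5,r5: IF@6 ID@9 stall=2 (RAW on I2.r5 (WB@11)) EX@12 MEM@13 WB@14
I4 mul r1 <- r3,r3: IF@9 ID@12 stall=0 (-) EX@13 MEM@14 WB@15
I5 sub r1 <- r3,r3: IF@12 ID@13 stall=0 (-) EX@14 MEM@15 WB@16
I6 add r5 <- r2,r4: IF@13 ID@14 stall=0 (-) EX@15 MEM@16 WB@17

Answer: 5 8 11 14 15 16 17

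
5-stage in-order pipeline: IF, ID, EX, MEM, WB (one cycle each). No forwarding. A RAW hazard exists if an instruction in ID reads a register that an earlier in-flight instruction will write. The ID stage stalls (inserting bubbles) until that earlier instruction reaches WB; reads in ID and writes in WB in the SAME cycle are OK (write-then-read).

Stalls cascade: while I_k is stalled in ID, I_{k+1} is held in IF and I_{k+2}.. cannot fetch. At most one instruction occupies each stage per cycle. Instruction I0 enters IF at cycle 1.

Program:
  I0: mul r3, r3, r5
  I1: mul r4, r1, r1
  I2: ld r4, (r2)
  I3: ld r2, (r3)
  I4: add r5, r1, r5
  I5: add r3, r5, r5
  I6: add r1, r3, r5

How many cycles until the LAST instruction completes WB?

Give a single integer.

Answer: 15

Derivation:
I0 mul r3 <- r3,r5: IF@1 ID@2 stall=0 (-) EX@3 MEM@4 WB@5
I1 mul r4 <- r1,r1: IF@2 ID@3 stall=0 (-) EX@4 MEM@5 WB@6
I2 ld r4 <- r2: IF@3 ID@4 stall=0 (-) EX@5 MEM@6 WB@7
I3 ld r2 <- r3: IF@4 ID@5 stall=0 (-) EX@6 MEM@7 WB@8
I4 add r5 <- r1,r5: IF@5 ID@6 stall=0 (-) EX@7 MEM@8 WB@9
I5 add r3 <- r5,r5: IF@6 ID@7 stall=2 (RAW on I4.r5 (WB@9)) EX@10 MEM@11 WB@12
I6 add r1 <- r3,r5: IF@7 ID@10 stall=2 (RAW on I5.r3 (WB@12)) EX@13 MEM@14 WB@15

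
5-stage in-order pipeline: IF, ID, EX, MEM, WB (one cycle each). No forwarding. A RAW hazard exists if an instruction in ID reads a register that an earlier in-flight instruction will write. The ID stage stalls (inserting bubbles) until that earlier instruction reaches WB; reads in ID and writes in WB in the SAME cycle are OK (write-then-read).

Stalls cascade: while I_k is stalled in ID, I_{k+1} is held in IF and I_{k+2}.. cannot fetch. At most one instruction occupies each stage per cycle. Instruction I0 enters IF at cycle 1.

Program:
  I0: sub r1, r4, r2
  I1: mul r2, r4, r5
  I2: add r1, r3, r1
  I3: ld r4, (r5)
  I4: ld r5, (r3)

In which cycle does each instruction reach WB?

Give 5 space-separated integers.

Answer: 5 6 8 9 10

Derivation:
I0 sub r1 <- r4,r2: IF@1 ID@2 stall=0 (-) EX@3 MEM@4 WB@5
I1 mul r2 <- r4,r5: IF@2 ID@3 stall=0 (-) EX@4 MEM@5 WB@6
I2 add r1 <- r3,r1: IF@3 ID@4 stall=1 (RAW on I0.r1 (WB@5)) EX@6 MEM@7 WB@8
I3 ld r4 <- r5: IF@4 ID@6 stall=0 (-) EX@7 MEM@8 WB@9
I4 ld r5 <- r3: IF@6 ID@7 stall=0 (-) EX@8 MEM@9 WB@10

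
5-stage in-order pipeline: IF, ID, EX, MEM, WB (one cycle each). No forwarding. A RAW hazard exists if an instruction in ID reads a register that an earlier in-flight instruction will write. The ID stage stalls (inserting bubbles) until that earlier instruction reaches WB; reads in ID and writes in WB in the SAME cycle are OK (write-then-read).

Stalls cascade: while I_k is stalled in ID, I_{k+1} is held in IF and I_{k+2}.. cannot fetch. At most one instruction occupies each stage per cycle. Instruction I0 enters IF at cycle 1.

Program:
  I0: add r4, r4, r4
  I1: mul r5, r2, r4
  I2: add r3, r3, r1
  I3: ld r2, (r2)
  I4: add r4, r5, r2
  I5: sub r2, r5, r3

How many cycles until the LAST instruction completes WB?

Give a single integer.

I0 add r4 <- r4,r4: IF@1 ID@2 stall=0 (-) EX@3 MEM@4 WB@5
I1 mul r5 <- r2,r4: IF@2 ID@3 stall=2 (RAW on I0.r4 (WB@5)) EX@6 MEM@7 WB@8
I2 add r3 <- r3,r1: IF@3 ID@6 stall=0 (-) EX@7 MEM@8 WB@9
I3 ld r2 <- r2: IF@6 ID@7 stall=0 (-) EX@8 MEM@9 WB@10
I4 add r4 <- r5,r2: IF@7 ID@8 stall=2 (RAW on I3.r2 (WB@10)) EX@11 MEM@12 WB@13
I5 sub r2 <- r5,r3: IF@8 ID@11 stall=0 (-) EX@12 MEM@13 WB@14

Answer: 14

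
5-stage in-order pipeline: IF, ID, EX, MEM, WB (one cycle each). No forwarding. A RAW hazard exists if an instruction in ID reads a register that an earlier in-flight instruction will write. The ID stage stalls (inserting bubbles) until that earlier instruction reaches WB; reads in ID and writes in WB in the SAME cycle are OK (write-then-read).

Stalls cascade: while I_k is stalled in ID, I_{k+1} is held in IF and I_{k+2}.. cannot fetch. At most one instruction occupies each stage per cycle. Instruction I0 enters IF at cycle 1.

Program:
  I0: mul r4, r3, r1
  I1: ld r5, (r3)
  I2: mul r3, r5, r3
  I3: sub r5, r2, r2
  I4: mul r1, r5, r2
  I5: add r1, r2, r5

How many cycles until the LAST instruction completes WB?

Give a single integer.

Answer: 14

Derivation:
I0 mul r4 <- r3,r1: IF@1 ID@2 stall=0 (-) EX@3 MEM@4 WB@5
I1 ld r5 <- r3: IF@2 ID@3 stall=0 (-) EX@4 MEM@5 WB@6
I2 mul r3 <- r5,r3: IF@3 ID@4 stall=2 (RAW on I1.r5 (WB@6)) EX@7 MEM@8 WB@9
I3 sub r5 <- r2,r2: IF@4 ID@7 stall=0 (-) EX@8 MEM@9 WB@10
I4 mul r1 <- r5,r2: IF@7 ID@8 stall=2 (RAW on I3.r5 (WB@10)) EX@11 MEM@12 WB@13
I5 add r1 <- r2,r5: IF@8 ID@11 stall=0 (-) EX@12 MEM@13 WB@14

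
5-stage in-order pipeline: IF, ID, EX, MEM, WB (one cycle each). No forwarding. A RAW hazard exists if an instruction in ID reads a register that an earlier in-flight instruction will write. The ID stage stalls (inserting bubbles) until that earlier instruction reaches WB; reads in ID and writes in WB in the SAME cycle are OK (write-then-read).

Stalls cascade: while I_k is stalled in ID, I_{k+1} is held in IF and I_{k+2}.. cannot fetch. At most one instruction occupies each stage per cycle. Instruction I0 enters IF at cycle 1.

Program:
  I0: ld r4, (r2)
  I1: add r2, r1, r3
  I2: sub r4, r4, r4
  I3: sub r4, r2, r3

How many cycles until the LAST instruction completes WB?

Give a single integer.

I0 ld r4 <- r2: IF@1 ID@2 stall=0 (-) EX@3 MEM@4 WB@5
I1 add r2 <- r1,r3: IF@2 ID@3 stall=0 (-) EX@4 MEM@5 WB@6
I2 sub r4 <- r4,r4: IF@3 ID@4 stall=1 (RAW on I0.r4 (WB@5)) EX@6 MEM@7 WB@8
I3 sub r4 <- r2,r3: IF@4 ID@6 stall=0 (-) EX@7 MEM@8 WB@9

Answer: 9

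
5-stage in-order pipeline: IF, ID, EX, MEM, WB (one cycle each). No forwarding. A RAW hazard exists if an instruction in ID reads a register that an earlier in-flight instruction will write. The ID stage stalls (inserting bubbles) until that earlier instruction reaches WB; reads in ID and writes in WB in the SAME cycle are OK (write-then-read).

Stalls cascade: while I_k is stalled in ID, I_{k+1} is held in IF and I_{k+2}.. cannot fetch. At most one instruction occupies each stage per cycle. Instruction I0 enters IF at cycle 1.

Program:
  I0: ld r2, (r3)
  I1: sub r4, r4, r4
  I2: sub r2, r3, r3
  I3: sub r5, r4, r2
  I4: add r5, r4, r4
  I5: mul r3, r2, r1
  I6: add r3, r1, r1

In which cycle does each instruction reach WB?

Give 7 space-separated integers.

Answer: 5 6 7 10 11 12 13

Derivation:
I0 ld r2 <- r3: IF@1 ID@2 stall=0 (-) EX@3 MEM@4 WB@5
I1 sub r4 <- r4,r4: IF@2 ID@3 stall=0 (-) EX@4 MEM@5 WB@6
I2 sub r2 <- r3,r3: IF@3 ID@4 stall=0 (-) EX@5 MEM@6 WB@7
I3 sub r5 <- r4,r2: IF@4 ID@5 stall=2 (RAW on I2.r2 (WB@7)) EX@8 MEM@9 WB@10
I4 add r5 <- r4,r4: IF@5 ID@8 stall=0 (-) EX@9 MEM@10 WB@11
I5 mul r3 <- r2,r1: IF@8 ID@9 stall=0 (-) EX@10 MEM@11 WB@12
I6 add r3 <- r1,r1: IF@9 ID@10 stall=0 (-) EX@11 MEM@12 WB@13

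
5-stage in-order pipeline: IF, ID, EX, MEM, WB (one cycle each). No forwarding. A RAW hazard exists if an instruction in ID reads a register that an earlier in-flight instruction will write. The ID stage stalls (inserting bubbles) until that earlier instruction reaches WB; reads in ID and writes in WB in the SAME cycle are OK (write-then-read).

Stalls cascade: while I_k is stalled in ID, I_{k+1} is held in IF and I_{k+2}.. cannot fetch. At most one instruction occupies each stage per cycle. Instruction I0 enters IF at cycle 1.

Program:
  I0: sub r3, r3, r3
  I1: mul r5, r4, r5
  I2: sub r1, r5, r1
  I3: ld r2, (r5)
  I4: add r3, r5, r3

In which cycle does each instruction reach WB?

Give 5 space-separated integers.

I0 sub r3 <- r3,r3: IF@1 ID@2 stall=0 (-) EX@3 MEM@4 WB@5
I1 mul r5 <- r4,r5: IF@2 ID@3 stall=0 (-) EX@4 MEM@5 WB@6
I2 sub r1 <- r5,r1: IF@3 ID@4 stall=2 (RAW on I1.r5 (WB@6)) EX@7 MEM@8 WB@9
I3 ld r2 <- r5: IF@4 ID@7 stall=0 (-) EX@8 MEM@9 WB@10
I4 add r3 <- r5,r3: IF@7 ID@8 stall=0 (-) EX@9 MEM@10 WB@11

Answer: 5 6 9 10 11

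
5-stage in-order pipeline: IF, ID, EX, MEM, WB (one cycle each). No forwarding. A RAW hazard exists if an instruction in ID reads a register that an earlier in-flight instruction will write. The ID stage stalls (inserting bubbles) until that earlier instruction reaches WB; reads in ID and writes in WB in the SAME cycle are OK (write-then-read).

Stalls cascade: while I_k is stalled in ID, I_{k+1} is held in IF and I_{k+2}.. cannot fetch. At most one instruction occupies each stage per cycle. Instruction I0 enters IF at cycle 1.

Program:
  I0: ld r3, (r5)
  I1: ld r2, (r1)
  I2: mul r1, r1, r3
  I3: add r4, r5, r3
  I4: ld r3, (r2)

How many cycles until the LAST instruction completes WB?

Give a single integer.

I0 ld r3 <- r5: IF@1 ID@2 stall=0 (-) EX@3 MEM@4 WB@5
I1 ld r2 <- r1: IF@2 ID@3 stall=0 (-) EX@4 MEM@5 WB@6
I2 mul r1 <- r1,r3: IF@3 ID@4 stall=1 (RAW on I0.r3 (WB@5)) EX@6 MEM@7 WB@8
I3 add r4 <- r5,r3: IF@4 ID@6 stall=0 (-) EX@7 MEM@8 WB@9
I4 ld r3 <- r2: IF@6 ID@7 stall=0 (-) EX@8 MEM@9 WB@10

Answer: 10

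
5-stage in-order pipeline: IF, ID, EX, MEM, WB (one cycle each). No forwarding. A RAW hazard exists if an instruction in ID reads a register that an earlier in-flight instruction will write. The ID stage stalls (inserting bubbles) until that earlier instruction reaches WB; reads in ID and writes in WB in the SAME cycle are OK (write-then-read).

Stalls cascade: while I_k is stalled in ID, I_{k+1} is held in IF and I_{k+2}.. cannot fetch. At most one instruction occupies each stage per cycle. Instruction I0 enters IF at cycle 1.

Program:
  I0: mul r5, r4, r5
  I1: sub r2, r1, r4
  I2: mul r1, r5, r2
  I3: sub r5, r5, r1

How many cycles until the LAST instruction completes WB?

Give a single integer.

I0 mul r5 <- r4,r5: IF@1 ID@2 stall=0 (-) EX@3 MEM@4 WB@5
I1 sub r2 <- r1,r4: IF@2 ID@3 stall=0 (-) EX@4 MEM@5 WB@6
I2 mul r1 <- r5,r2: IF@3 ID@4 stall=2 (RAW on I1.r2 (WB@6)) EX@7 MEM@8 WB@9
I3 sub r5 <- r5,r1: IF@4 ID@7 stall=2 (RAW on I2.r1 (WB@9)) EX@10 MEM@11 WB@12

Answer: 12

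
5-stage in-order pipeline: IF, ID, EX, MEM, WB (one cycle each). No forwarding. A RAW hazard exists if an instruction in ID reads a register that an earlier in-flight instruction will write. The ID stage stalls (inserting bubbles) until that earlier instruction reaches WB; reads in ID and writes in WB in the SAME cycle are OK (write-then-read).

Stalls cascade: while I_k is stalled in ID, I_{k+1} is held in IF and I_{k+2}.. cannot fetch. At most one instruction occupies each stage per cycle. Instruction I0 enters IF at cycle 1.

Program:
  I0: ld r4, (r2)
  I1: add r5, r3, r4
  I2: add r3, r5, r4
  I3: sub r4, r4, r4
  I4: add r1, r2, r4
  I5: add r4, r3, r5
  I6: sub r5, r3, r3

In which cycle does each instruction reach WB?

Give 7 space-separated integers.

Answer: 5 8 11 12 15 16 17

Derivation:
I0 ld r4 <- r2: IF@1 ID@2 stall=0 (-) EX@3 MEM@4 WB@5
I1 add r5 <- r3,r4: IF@2 ID@3 stall=2 (RAW on I0.r4 (WB@5)) EX@6 MEM@7 WB@8
I2 add r3 <- r5,r4: IF@3 ID@6 stall=2 (RAW on I1.r5 (WB@8)) EX@9 MEM@10 WB@11
I3 sub r4 <- r4,r4: IF@6 ID@9 stall=0 (-) EX@10 MEM@11 WB@12
I4 add r1 <- r2,r4: IF@9 ID@10 stall=2 (RAW on I3.r4 (WB@12)) EX@13 MEM@14 WB@15
I5 add r4 <- r3,r5: IF@10 ID@13 stall=0 (-) EX@14 MEM@15 WB@16
I6 sub r5 <- r3,r3: IF@13 ID@14 stall=0 (-) EX@15 MEM@16 WB@17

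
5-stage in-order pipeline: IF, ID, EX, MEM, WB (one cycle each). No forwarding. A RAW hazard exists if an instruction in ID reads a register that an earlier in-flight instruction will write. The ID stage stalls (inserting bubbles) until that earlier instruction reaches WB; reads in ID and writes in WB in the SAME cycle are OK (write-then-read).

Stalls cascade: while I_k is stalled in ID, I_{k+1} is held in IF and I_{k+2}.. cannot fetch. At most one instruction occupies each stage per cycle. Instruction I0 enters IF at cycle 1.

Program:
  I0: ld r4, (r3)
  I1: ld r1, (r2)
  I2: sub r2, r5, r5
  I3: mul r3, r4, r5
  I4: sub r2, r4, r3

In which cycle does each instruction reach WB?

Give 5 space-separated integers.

Answer: 5 6 7 8 11

Derivation:
I0 ld r4 <- r3: IF@1 ID@2 stall=0 (-) EX@3 MEM@4 WB@5
I1 ld r1 <- r2: IF@2 ID@3 stall=0 (-) EX@4 MEM@5 WB@6
I2 sub r2 <- r5,r5: IF@3 ID@4 stall=0 (-) EX@5 MEM@6 WB@7
I3 mul r3 <- r4,r5: IF@4 ID@5 stall=0 (-) EX@6 MEM@7 WB@8
I4 sub r2 <- r4,r3: IF@5 ID@6 stall=2 (RAW on I3.r3 (WB@8)) EX@9 MEM@10 WB@11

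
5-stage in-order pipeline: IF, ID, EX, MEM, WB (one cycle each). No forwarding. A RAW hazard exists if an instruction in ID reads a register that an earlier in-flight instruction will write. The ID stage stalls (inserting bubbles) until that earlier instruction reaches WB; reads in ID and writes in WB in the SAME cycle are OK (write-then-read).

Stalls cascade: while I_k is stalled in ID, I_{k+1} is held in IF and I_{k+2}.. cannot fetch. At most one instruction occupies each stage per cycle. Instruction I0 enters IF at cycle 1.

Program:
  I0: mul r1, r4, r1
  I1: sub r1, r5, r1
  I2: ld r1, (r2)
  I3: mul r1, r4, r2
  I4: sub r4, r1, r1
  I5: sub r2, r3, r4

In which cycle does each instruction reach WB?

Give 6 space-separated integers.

I0 mul r1 <- r4,r1: IF@1 ID@2 stall=0 (-) EX@3 MEM@4 WB@5
I1 sub r1 <- r5,r1: IF@2 ID@3 stall=2 (RAW on I0.r1 (WB@5)) EX@6 MEM@7 WB@8
I2 ld r1 <- r2: IF@3 ID@6 stall=0 (-) EX@7 MEM@8 WB@9
I3 mul r1 <- r4,r2: IF@6 ID@7 stall=0 (-) EX@8 MEM@9 WB@10
I4 sub r4 <- r1,r1: IF@7 ID@8 stall=2 (RAW on I3.r1 (WB@10)) EX@11 MEM@12 WB@13
I5 sub r2 <- r3,r4: IF@8 ID@11 stall=2 (RAW on I4.r4 (WB@13)) EX@14 MEM@15 WB@16

Answer: 5 8 9 10 13 16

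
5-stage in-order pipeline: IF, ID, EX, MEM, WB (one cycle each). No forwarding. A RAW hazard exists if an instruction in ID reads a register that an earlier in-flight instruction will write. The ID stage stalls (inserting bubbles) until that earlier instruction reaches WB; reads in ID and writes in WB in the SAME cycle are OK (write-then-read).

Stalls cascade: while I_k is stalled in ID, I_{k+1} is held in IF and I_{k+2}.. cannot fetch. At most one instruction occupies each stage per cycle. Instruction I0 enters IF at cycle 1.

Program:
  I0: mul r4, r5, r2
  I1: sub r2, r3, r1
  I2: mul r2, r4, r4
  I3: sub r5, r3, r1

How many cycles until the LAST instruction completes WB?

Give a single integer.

Answer: 9

Derivation:
I0 mul r4 <- r5,r2: IF@1 ID@2 stall=0 (-) EX@3 MEM@4 WB@5
I1 sub r2 <- r3,r1: IF@2 ID@3 stall=0 (-) EX@4 MEM@5 WB@6
I2 mul r2 <- r4,r4: IF@3 ID@4 stall=1 (RAW on I0.r4 (WB@5)) EX@6 MEM@7 WB@8
I3 sub r5 <- r3,r1: IF@4 ID@6 stall=0 (-) EX@7 MEM@8 WB@9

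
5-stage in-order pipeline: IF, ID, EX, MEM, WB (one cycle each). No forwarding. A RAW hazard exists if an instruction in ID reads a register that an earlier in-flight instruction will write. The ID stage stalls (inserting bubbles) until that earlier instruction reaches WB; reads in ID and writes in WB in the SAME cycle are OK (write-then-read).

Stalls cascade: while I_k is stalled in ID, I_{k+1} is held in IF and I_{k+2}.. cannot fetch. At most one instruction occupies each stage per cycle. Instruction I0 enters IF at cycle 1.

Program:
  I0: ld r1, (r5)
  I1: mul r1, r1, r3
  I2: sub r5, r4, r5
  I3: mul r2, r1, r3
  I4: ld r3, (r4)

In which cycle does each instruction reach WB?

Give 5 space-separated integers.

I0 ld r1 <- r5: IF@1 ID@2 stall=0 (-) EX@3 MEM@4 WB@5
I1 mul r1 <- r1,r3: IF@2 ID@3 stall=2 (RAW on I0.r1 (WB@5)) EX@6 MEM@7 WB@8
I2 sub r5 <- r4,r5: IF@3 ID@6 stall=0 (-) EX@7 MEM@8 WB@9
I3 mul r2 <- r1,r3: IF@6 ID@7 stall=1 (RAW on I1.r1 (WB@8)) EX@9 MEM@10 WB@11
I4 ld r3 <- r4: IF@7 ID@9 stall=0 (-) EX@10 MEM@11 WB@12

Answer: 5 8 9 11 12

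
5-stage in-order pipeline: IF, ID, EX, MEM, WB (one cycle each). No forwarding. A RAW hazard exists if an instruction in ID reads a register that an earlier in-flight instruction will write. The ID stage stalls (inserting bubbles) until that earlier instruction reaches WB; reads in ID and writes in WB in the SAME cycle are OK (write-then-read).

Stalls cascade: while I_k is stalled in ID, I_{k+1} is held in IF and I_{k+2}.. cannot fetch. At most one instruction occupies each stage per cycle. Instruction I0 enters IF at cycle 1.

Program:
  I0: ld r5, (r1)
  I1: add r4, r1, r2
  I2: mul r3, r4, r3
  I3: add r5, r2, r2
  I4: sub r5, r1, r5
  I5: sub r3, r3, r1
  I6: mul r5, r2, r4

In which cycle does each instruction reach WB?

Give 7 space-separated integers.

I0 ld r5 <- r1: IF@1 ID@2 stall=0 (-) EX@3 MEM@4 WB@5
I1 add r4 <- r1,r2: IF@2 ID@3 stall=0 (-) EX@4 MEM@5 WB@6
I2 mul r3 <- r4,r3: IF@3 ID@4 stall=2 (RAW on I1.r4 (WB@6)) EX@7 MEM@8 WB@9
I3 add r5 <- r2,r2: IF@4 ID@7 stall=0 (-) EX@8 MEM@9 WB@10
I4 sub r5 <- r1,r5: IF@7 ID@8 stall=2 (RAW on I3.r5 (WB@10)) EX@11 MEM@12 WB@13
I5 sub r3 <- r3,r1: IF@8 ID@11 stall=0 (-) EX@12 MEM@13 WB@14
I6 mul r5 <- r2,r4: IF@11 ID@12 stall=0 (-) EX@13 MEM@14 WB@15

Answer: 5 6 9 10 13 14 15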